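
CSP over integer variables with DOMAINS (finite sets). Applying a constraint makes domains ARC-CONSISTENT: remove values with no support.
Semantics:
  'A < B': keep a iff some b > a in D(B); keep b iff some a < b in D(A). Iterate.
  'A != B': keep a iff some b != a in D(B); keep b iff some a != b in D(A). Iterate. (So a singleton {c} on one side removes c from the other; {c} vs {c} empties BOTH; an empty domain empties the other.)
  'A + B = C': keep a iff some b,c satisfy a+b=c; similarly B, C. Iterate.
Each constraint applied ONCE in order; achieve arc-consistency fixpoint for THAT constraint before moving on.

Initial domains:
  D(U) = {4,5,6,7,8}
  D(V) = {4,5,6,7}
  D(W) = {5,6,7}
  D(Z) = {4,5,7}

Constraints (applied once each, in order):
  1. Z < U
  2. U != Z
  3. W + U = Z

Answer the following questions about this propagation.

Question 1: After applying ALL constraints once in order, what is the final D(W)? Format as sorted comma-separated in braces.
Answer: {}

Derivation:
Constraint 1 (Z < U) on D(Z)={4,5,7} D(U)={4,5,6,7,8}: U {4,5,6,7,8}->{5,6,7,8}
Constraint 2 (U != Z) on D(U)={5,6,7,8} D(Z)={4,5,7}: no change
Constraint 3 (W + U = Z) on D(W)={5,6,7} D(U)={5,6,7,8} D(Z)={4,5,7}: W {5,6,7}->{}; U {5,6,7,8}->{}; Z {4,5,7}->{}
So after all 3 constraints: D(W) = {}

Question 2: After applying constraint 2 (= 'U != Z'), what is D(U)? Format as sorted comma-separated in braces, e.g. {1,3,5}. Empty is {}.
Answer: {5,6,7,8}

Derivation:
Constraint 1 (Z < U) on D(Z)={4,5,7} D(U)={4,5,6,7,8}: U {4,5,6,7,8}->{5,6,7,8}
Constraint 2 (U != Z) on D(U)={5,6,7,8} D(Z)={4,5,7}: no change
So after constraint 2: D(U) = {5,6,7,8}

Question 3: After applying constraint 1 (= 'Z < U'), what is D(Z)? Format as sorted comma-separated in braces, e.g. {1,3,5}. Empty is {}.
Constraint 1 (Z < U) on D(Z)={4,5,7} D(U)={4,5,6,7,8}: U {4,5,6,7,8}->{5,6,7,8}
So after constraint 1: D(Z) = {4,5,7}

Answer: {4,5,7}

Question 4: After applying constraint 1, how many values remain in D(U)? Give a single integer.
Constraint 1 (Z < U) on D(Z)={4,5,7} D(U)={4,5,6,7,8}: U {4,5,6,7,8}->{5,6,7,8}
So after constraint 1: D(U)={5,6,7,8}, size = 4

Answer: 4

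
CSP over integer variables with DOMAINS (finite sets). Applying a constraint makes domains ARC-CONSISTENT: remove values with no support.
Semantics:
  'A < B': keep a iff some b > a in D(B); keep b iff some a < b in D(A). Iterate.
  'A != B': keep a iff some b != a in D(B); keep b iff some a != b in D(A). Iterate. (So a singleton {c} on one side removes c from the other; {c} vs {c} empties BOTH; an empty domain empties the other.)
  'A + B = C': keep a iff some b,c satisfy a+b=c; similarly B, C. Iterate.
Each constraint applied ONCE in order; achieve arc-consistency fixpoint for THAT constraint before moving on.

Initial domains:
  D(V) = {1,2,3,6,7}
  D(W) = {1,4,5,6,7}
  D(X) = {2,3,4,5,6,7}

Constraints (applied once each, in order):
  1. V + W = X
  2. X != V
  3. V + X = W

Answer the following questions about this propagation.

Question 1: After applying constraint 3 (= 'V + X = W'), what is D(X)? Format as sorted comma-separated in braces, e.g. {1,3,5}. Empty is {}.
Constraint 1 (V + W = X) on D(V)={1,2,3,6,7} D(W)={1,4,5,6,7} D(X)={2,3,4,5,6,7}: V {1,2,3,6,7}->{1,2,3,6}; W {1,4,5,6,7}->{1,4,5,6}
Constraint 2 (X != V) on D(X)={2,3,4,5,6,7} D(V)={1,2,3,6}: no change
Constraint 3 (V + X = W) on D(V)={1,2,3,6} D(X)={2,3,4,5,6,7} D(W)={1,4,5,6}: V {1,2,3,6}->{1,2,3}; X {2,3,4,5,6,7}->{2,3,4,5}; W {1,4,5,6}->{4,5,6}
So after constraint 3: D(X) = {2,3,4,5}

Answer: {2,3,4,5}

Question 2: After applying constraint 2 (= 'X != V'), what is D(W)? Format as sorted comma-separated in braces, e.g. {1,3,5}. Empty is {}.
Constraint 1 (V + W = X) on D(V)={1,2,3,6,7} D(W)={1,4,5,6,7} D(X)={2,3,4,5,6,7}: V {1,2,3,6,7}->{1,2,3,6}; W {1,4,5,6,7}->{1,4,5,6}
Constraint 2 (X != V) on D(X)={2,3,4,5,6,7} D(V)={1,2,3,6}: no change
So after constraint 2: D(W) = {1,4,5,6}

Answer: {1,4,5,6}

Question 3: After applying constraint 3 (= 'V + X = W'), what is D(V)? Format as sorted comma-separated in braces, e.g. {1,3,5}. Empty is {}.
Constraint 1 (V + W = X) on D(V)={1,2,3,6,7} D(W)={1,4,5,6,7} D(X)={2,3,4,5,6,7}: V {1,2,3,6,7}->{1,2,3,6}; W {1,4,5,6,7}->{1,4,5,6}
Constraint 2 (X != V) on D(X)={2,3,4,5,6,7} D(V)={1,2,3,6}: no change
Constraint 3 (V + X = W) on D(V)={1,2,3,6} D(X)={2,3,4,5,6,7} D(W)={1,4,5,6}: V {1,2,3,6}->{1,2,3}; X {2,3,4,5,6,7}->{2,3,4,5}; W {1,4,5,6}->{4,5,6}
So after constraint 3: D(V) = {1,2,3}

Answer: {1,2,3}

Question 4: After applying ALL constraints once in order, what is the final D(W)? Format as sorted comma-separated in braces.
Constraint 1 (V + W = X) on D(V)={1,2,3,6,7} D(W)={1,4,5,6,7} D(X)={2,3,4,5,6,7}: V {1,2,3,6,7}->{1,2,3,6}; W {1,4,5,6,7}->{1,4,5,6}
Constraint 2 (X != V) on D(X)={2,3,4,5,6,7} D(V)={1,2,3,6}: no change
Constraint 3 (V + X = W) on D(V)={1,2,3,6} D(X)={2,3,4,5,6,7} D(W)={1,4,5,6}: V {1,2,3,6}->{1,2,3}; X {2,3,4,5,6,7}->{2,3,4,5}; W {1,4,5,6}->{4,5,6}
So after all 3 constraints: D(W) = {4,5,6}

Answer: {4,5,6}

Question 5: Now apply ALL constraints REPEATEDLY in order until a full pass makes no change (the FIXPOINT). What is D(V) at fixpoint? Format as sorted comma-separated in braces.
pass 0 (initial): D(V)={1,2,3,6,7}
pass 1: V {1,2,3,6,7}->{1,2,3}; W {1,4,5,6,7}->{4,5,6}; X {2,3,4,5,6,7}->{2,3,4,5}
pass 2: V {1,2,3}->{}; W {4,5,6}->{}; X {2,3,4,5}->{}
pass 3: no change
Fixpoint after 3 passes: D(V) = {}

Answer: {}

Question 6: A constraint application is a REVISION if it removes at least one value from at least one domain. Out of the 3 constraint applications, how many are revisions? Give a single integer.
Answer: 2

Derivation:
Constraint 1 (V + W = X) on D(V)={1,2,3,6,7} D(W)={1,4,5,6,7} D(X)={2,3,4,5,6,7}: V {1,2,3,6,7}->{1,2,3,6}; W {1,4,5,6,7}->{1,4,5,6} => REVISION
Constraint 2 (X != V) on D(X)={2,3,4,5,6,7} D(V)={1,2,3,6}: no change => not a revision
Constraint 3 (V + X = W) on D(V)={1,2,3,6} D(X)={2,3,4,5,6,7} D(W)={1,4,5,6}: V {1,2,3,6}->{1,2,3}; X {2,3,4,5,6,7}->{2,3,4,5}; W {1,4,5,6}->{4,5,6} => REVISION
Total revisions = 2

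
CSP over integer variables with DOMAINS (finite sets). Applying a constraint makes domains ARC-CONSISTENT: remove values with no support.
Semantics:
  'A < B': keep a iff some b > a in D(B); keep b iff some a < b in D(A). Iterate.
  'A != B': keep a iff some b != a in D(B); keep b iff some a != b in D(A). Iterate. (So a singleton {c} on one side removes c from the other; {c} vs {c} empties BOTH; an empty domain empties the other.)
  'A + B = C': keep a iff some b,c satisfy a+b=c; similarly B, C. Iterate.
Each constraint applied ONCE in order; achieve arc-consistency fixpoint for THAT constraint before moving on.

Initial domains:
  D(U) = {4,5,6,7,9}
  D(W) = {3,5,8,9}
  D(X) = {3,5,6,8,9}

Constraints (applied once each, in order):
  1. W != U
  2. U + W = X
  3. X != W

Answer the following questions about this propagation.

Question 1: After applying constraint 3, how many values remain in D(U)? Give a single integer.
Answer: 3

Derivation:
Constraint 1 (W != U) on D(W)={3,5,8,9} D(U)={4,5,6,7,9}: no change
Constraint 2 (U + W = X) on D(U)={4,5,6,7,9} D(W)={3,5,8,9} D(X)={3,5,6,8,9}: U {4,5,6,7,9}->{4,5,6}; W {3,5,8,9}->{3,5}; X {3,5,6,8,9}->{8,9}
Constraint 3 (X != W) on D(X)={8,9} D(W)={3,5}: no change
So after constraint 3: D(U)={4,5,6}, size = 3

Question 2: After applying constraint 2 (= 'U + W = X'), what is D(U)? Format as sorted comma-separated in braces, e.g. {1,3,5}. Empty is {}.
Constraint 1 (W != U) on D(W)={3,5,8,9} D(U)={4,5,6,7,9}: no change
Constraint 2 (U + W = X) on D(U)={4,5,6,7,9} D(W)={3,5,8,9} D(X)={3,5,6,8,9}: U {4,5,6,7,9}->{4,5,6}; W {3,5,8,9}->{3,5}; X {3,5,6,8,9}->{8,9}
So after constraint 2: D(U) = {4,5,6}

Answer: {4,5,6}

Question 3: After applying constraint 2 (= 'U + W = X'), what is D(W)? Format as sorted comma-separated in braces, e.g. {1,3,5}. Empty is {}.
Answer: {3,5}

Derivation:
Constraint 1 (W != U) on D(W)={3,5,8,9} D(U)={4,5,6,7,9}: no change
Constraint 2 (U + W = X) on D(U)={4,5,6,7,9} D(W)={3,5,8,9} D(X)={3,5,6,8,9}: U {4,5,6,7,9}->{4,5,6}; W {3,5,8,9}->{3,5}; X {3,5,6,8,9}->{8,9}
So after constraint 2: D(W) = {3,5}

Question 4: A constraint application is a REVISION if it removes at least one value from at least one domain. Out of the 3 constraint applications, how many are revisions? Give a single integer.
Constraint 1 (W != U) on D(W)={3,5,8,9} D(U)={4,5,6,7,9}: no change => not a revision
Constraint 2 (U + W = X) on D(U)={4,5,6,7,9} D(W)={3,5,8,9} D(X)={3,5,6,8,9}: U {4,5,6,7,9}->{4,5,6}; W {3,5,8,9}->{3,5}; X {3,5,6,8,9}->{8,9} => REVISION
Constraint 3 (X != W) on D(X)={8,9} D(W)={3,5}: no change => not a revision
Total revisions = 1

Answer: 1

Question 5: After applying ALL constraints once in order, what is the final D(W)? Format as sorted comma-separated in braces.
Answer: {3,5}

Derivation:
Constraint 1 (W != U) on D(W)={3,5,8,9} D(U)={4,5,6,7,9}: no change
Constraint 2 (U + W = X) on D(U)={4,5,6,7,9} D(W)={3,5,8,9} D(X)={3,5,6,8,9}: U {4,5,6,7,9}->{4,5,6}; W {3,5,8,9}->{3,5}; X {3,5,6,8,9}->{8,9}
Constraint 3 (X != W) on D(X)={8,9} D(W)={3,5}: no change
So after all 3 constraints: D(W) = {3,5}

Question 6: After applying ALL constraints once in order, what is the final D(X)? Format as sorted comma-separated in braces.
Constraint 1 (W != U) on D(W)={3,5,8,9} D(U)={4,5,6,7,9}: no change
Constraint 2 (U + W = X) on D(U)={4,5,6,7,9} D(W)={3,5,8,9} D(X)={3,5,6,8,9}: U {4,5,6,7,9}->{4,5,6}; W {3,5,8,9}->{3,5}; X {3,5,6,8,9}->{8,9}
Constraint 3 (X != W) on D(X)={8,9} D(W)={3,5}: no change
So after all 3 constraints: D(X) = {8,9}

Answer: {8,9}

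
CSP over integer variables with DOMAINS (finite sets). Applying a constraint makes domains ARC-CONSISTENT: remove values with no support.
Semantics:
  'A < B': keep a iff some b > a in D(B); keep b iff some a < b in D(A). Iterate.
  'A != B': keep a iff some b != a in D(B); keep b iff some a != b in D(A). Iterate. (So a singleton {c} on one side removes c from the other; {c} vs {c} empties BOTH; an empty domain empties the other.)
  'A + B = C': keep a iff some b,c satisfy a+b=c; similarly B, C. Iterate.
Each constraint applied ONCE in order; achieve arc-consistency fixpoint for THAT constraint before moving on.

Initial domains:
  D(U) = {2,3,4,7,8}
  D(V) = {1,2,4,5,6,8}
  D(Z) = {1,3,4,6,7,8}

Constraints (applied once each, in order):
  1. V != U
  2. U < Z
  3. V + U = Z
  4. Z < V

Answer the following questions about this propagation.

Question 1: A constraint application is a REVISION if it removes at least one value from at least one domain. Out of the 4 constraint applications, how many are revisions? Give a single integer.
Answer: 3

Derivation:
Constraint 1 (V != U) on D(V)={1,2,4,5,6,8} D(U)={2,3,4,7,8}: no change => not a revision
Constraint 2 (U < Z) on D(U)={2,3,4,7,8} D(Z)={1,3,4,6,7,8}: U {2,3,4,7,8}->{2,3,4,7}; Z {1,3,4,6,7,8}->{3,4,6,7,8} => REVISION
Constraint 3 (V + U = Z) on D(V)={1,2,4,5,6,8} D(U)={2,3,4,7} D(Z)={3,4,6,7,8}: V {1,2,4,5,6,8}->{1,2,4,5,6} => REVISION
Constraint 4 (Z < V) on D(Z)={3,4,6,7,8} D(V)={1,2,4,5,6}: Z {3,4,6,7,8}->{3,4}; V {1,2,4,5,6}->{4,5,6} => REVISION
Total revisions = 3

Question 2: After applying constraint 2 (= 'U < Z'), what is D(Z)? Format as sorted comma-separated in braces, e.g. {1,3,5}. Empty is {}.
Constraint 1 (V != U) on D(V)={1,2,4,5,6,8} D(U)={2,3,4,7,8}: no change
Constraint 2 (U < Z) on D(U)={2,3,4,7,8} D(Z)={1,3,4,6,7,8}: U {2,3,4,7,8}->{2,3,4,7}; Z {1,3,4,6,7,8}->{3,4,6,7,8}
So after constraint 2: D(Z) = {3,4,6,7,8}

Answer: {3,4,6,7,8}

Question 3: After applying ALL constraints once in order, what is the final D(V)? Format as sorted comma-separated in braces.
Answer: {4,5,6}

Derivation:
Constraint 1 (V != U) on D(V)={1,2,4,5,6,8} D(U)={2,3,4,7,8}: no change
Constraint 2 (U < Z) on D(U)={2,3,4,7,8} D(Z)={1,3,4,6,7,8}: U {2,3,4,7,8}->{2,3,4,7}; Z {1,3,4,6,7,8}->{3,4,6,7,8}
Constraint 3 (V + U = Z) on D(V)={1,2,4,5,6,8} D(U)={2,3,4,7} D(Z)={3,4,6,7,8}: V {1,2,4,5,6,8}->{1,2,4,5,6}
Constraint 4 (Z < V) on D(Z)={3,4,6,7,8} D(V)={1,2,4,5,6}: Z {3,4,6,7,8}->{3,4}; V {1,2,4,5,6}->{4,5,6}
So after all 4 constraints: D(V) = {4,5,6}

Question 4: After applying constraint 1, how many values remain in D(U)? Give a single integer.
Constraint 1 (V != U) on D(V)={1,2,4,5,6,8} D(U)={2,3,4,7,8}: no change
So after constraint 1: D(U)={2,3,4,7,8}, size = 5

Answer: 5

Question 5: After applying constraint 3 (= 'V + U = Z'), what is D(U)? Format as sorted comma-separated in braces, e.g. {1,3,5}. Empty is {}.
Answer: {2,3,4,7}

Derivation:
Constraint 1 (V != U) on D(V)={1,2,4,5,6,8} D(U)={2,3,4,7,8}: no change
Constraint 2 (U < Z) on D(U)={2,3,4,7,8} D(Z)={1,3,4,6,7,8}: U {2,3,4,7,8}->{2,3,4,7}; Z {1,3,4,6,7,8}->{3,4,6,7,8}
Constraint 3 (V + U = Z) on D(V)={1,2,4,5,6,8} D(U)={2,3,4,7} D(Z)={3,4,6,7,8}: V {1,2,4,5,6,8}->{1,2,4,5,6}
So after constraint 3: D(U) = {2,3,4,7}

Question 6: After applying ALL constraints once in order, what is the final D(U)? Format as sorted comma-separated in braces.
Constraint 1 (V != U) on D(V)={1,2,4,5,6,8} D(U)={2,3,4,7,8}: no change
Constraint 2 (U < Z) on D(U)={2,3,4,7,8} D(Z)={1,3,4,6,7,8}: U {2,3,4,7,8}->{2,3,4,7}; Z {1,3,4,6,7,8}->{3,4,6,7,8}
Constraint 3 (V + U = Z) on D(V)={1,2,4,5,6,8} D(U)={2,3,4,7} D(Z)={3,4,6,7,8}: V {1,2,4,5,6,8}->{1,2,4,5,6}
Constraint 4 (Z < V) on D(Z)={3,4,6,7,8} D(V)={1,2,4,5,6}: Z {3,4,6,7,8}->{3,4}; V {1,2,4,5,6}->{4,5,6}
So after all 4 constraints: D(U) = {2,3,4,7}

Answer: {2,3,4,7}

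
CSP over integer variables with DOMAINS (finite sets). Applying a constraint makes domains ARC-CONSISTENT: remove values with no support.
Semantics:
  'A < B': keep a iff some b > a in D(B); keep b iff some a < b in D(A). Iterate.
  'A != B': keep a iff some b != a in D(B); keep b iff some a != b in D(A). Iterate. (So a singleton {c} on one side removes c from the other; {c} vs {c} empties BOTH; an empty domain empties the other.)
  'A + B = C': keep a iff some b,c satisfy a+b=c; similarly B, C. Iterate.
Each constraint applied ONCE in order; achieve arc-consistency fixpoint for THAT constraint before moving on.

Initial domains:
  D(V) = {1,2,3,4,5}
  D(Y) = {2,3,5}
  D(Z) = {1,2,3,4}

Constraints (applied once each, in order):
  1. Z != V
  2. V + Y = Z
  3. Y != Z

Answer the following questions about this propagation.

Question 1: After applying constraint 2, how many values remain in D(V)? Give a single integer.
Answer: 2

Derivation:
Constraint 1 (Z != V) on D(Z)={1,2,3,4} D(V)={1,2,3,4,5}: no change
Constraint 2 (V + Y = Z) on D(V)={1,2,3,4,5} D(Y)={2,3,5} D(Z)={1,2,3,4}: V {1,2,3,4,5}->{1,2}; Y {2,3,5}->{2,3}; Z {1,2,3,4}->{3,4}
So after constraint 2: D(V)={1,2}, size = 2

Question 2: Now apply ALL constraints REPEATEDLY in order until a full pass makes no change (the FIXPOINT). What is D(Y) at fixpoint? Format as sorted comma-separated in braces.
Answer: {2,3}

Derivation:
pass 0 (initial): D(Y)={2,3,5}
pass 1: V {1,2,3,4,5}->{1,2}; Y {2,3,5}->{2,3}; Z {1,2,3,4}->{3,4}
pass 2: no change
Fixpoint after 2 passes: D(Y) = {2,3}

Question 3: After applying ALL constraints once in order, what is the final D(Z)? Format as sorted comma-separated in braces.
Answer: {3,4}

Derivation:
Constraint 1 (Z != V) on D(Z)={1,2,3,4} D(V)={1,2,3,4,5}: no change
Constraint 2 (V + Y = Z) on D(V)={1,2,3,4,5} D(Y)={2,3,5} D(Z)={1,2,3,4}: V {1,2,3,4,5}->{1,2}; Y {2,3,5}->{2,3}; Z {1,2,3,4}->{3,4}
Constraint 3 (Y != Z) on D(Y)={2,3} D(Z)={3,4}: no change
So after all 3 constraints: D(Z) = {3,4}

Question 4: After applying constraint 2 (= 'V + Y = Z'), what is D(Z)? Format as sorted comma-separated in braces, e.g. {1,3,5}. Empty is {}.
Answer: {3,4}

Derivation:
Constraint 1 (Z != V) on D(Z)={1,2,3,4} D(V)={1,2,3,4,5}: no change
Constraint 2 (V + Y = Z) on D(V)={1,2,3,4,5} D(Y)={2,3,5} D(Z)={1,2,3,4}: V {1,2,3,4,5}->{1,2}; Y {2,3,5}->{2,3}; Z {1,2,3,4}->{3,4}
So after constraint 2: D(Z) = {3,4}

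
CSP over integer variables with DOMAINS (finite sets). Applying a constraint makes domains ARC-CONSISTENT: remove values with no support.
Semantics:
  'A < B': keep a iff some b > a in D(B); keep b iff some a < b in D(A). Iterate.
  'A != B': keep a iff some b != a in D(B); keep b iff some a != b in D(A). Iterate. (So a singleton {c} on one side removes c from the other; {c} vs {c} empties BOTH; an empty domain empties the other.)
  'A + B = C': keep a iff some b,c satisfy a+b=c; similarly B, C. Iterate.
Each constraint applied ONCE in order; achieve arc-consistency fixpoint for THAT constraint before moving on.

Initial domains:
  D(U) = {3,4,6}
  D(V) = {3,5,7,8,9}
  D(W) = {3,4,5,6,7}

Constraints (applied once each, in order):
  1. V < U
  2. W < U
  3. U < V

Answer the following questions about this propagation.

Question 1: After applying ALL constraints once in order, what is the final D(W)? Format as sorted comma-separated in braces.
Constraint 1 (V < U) on D(V)={3,5,7,8,9} D(U)={3,4,6}: V {3,5,7,8,9}->{3,5}; U {3,4,6}->{4,6}
Constraint 2 (W < U) on D(W)={3,4,5,6,7} D(U)={4,6}: W {3,4,5,6,7}->{3,4,5}
Constraint 3 (U < V) on D(U)={4,6} D(V)={3,5}: U {4,6}->{4}; V {3,5}->{5}
So after all 3 constraints: D(W) = {3,4,5}

Answer: {3,4,5}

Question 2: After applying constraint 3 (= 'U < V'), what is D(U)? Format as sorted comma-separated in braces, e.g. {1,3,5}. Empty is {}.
Constraint 1 (V < U) on D(V)={3,5,7,8,9} D(U)={3,4,6}: V {3,5,7,8,9}->{3,5}; U {3,4,6}->{4,6}
Constraint 2 (W < U) on D(W)={3,4,5,6,7} D(U)={4,6}: W {3,4,5,6,7}->{3,4,5}
Constraint 3 (U < V) on D(U)={4,6} D(V)={3,5}: U {4,6}->{4}; V {3,5}->{5}
So after constraint 3: D(U) = {4}

Answer: {4}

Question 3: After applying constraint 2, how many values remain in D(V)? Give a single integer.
Answer: 2

Derivation:
Constraint 1 (V < U) on D(V)={3,5,7,8,9} D(U)={3,4,6}: V {3,5,7,8,9}->{3,5}; U {3,4,6}->{4,6}
Constraint 2 (W < U) on D(W)={3,4,5,6,7} D(U)={4,6}: W {3,4,5,6,7}->{3,4,5}
So after constraint 2: D(V)={3,5}, size = 2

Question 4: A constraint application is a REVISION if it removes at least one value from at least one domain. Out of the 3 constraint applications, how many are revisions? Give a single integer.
Constraint 1 (V < U) on D(V)={3,5,7,8,9} D(U)={3,4,6}: V {3,5,7,8,9}->{3,5}; U {3,4,6}->{4,6} => REVISION
Constraint 2 (W < U) on D(W)={3,4,5,6,7} D(U)={4,6}: W {3,4,5,6,7}->{3,4,5} => REVISION
Constraint 3 (U < V) on D(U)={4,6} D(V)={3,5}: U {4,6}->{4}; V {3,5}->{5} => REVISION
Total revisions = 3

Answer: 3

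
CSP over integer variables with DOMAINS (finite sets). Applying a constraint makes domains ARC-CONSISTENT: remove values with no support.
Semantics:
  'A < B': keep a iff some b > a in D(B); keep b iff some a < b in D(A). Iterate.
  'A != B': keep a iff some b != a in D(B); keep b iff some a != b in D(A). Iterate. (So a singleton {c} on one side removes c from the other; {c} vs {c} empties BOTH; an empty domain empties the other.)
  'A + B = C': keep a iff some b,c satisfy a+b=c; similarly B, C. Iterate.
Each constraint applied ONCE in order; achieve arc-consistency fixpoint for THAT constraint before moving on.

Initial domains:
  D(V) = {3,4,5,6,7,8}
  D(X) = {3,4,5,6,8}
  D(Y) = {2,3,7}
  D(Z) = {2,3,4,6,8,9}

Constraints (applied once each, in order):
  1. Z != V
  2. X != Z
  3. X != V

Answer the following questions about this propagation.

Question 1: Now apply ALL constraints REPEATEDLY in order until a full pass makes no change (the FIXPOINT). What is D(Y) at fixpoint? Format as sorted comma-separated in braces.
pass 0 (initial): D(Y)={2,3,7}
pass 1: no change
Fixpoint after 1 passes: D(Y) = {2,3,7}

Answer: {2,3,7}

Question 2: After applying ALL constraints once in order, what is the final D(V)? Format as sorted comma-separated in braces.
Answer: {3,4,5,6,7,8}

Derivation:
Constraint 1 (Z != V) on D(Z)={2,3,4,6,8,9} D(V)={3,4,5,6,7,8}: no change
Constraint 2 (X != Z) on D(X)={3,4,5,6,8} D(Z)={2,3,4,6,8,9}: no change
Constraint 3 (X != V) on D(X)={3,4,5,6,8} D(V)={3,4,5,6,7,8}: no change
So after all 3 constraints: D(V) = {3,4,5,6,7,8}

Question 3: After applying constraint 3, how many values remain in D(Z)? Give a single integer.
Answer: 6

Derivation:
Constraint 1 (Z != V) on D(Z)={2,3,4,6,8,9} D(V)={3,4,5,6,7,8}: no change
Constraint 2 (X != Z) on D(X)={3,4,5,6,8} D(Z)={2,3,4,6,8,9}: no change
Constraint 3 (X != V) on D(X)={3,4,5,6,8} D(V)={3,4,5,6,7,8}: no change
So after constraint 3: D(Z)={2,3,4,6,8,9}, size = 6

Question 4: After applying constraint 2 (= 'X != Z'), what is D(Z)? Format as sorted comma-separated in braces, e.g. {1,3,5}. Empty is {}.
Constraint 1 (Z != V) on D(Z)={2,3,4,6,8,9} D(V)={3,4,5,6,7,8}: no change
Constraint 2 (X != Z) on D(X)={3,4,5,6,8} D(Z)={2,3,4,6,8,9}: no change
So after constraint 2: D(Z) = {2,3,4,6,8,9}

Answer: {2,3,4,6,8,9}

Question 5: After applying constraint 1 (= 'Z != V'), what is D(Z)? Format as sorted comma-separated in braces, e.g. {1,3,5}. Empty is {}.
Constraint 1 (Z != V) on D(Z)={2,3,4,6,8,9} D(V)={3,4,5,6,7,8}: no change
So after constraint 1: D(Z) = {2,3,4,6,8,9}

Answer: {2,3,4,6,8,9}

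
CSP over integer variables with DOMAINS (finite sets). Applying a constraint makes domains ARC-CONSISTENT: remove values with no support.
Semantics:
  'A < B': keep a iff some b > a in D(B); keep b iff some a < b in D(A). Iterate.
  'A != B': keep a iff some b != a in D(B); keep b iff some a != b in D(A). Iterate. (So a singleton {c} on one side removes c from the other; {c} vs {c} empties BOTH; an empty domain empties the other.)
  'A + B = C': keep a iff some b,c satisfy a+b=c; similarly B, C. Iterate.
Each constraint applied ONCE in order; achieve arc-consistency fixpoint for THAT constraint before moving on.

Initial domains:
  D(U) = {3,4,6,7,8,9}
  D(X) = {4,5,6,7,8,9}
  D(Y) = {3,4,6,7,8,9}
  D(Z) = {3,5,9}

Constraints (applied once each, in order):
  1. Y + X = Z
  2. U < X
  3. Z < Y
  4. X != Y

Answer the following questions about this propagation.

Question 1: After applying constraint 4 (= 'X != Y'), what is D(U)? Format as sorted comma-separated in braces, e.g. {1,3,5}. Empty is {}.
Constraint 1 (Y + X = Z) on D(Y)={3,4,6,7,8,9} D(X)={4,5,6,7,8,9} D(Z)={3,5,9}: Y {3,4,6,7,8,9}->{3,4}; X {4,5,6,7,8,9}->{5,6}; Z {3,5,9}->{9}
Constraint 2 (U < X) on D(U)={3,4,6,7,8,9} D(X)={5,6}: U {3,4,6,7,8,9}->{3,4}
Constraint 3 (Z < Y) on D(Z)={9} D(Y)={3,4}: Z {9}->{}; Y {3,4}->{}
Constraint 4 (X != Y) on D(X)={5,6} D(Y)={}: X {5,6}->{}
So after constraint 4: D(U) = {3,4}

Answer: {3,4}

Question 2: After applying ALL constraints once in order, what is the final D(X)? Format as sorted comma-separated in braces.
Constraint 1 (Y + X = Z) on D(Y)={3,4,6,7,8,9} D(X)={4,5,6,7,8,9} D(Z)={3,5,9}: Y {3,4,6,7,8,9}->{3,4}; X {4,5,6,7,8,9}->{5,6}; Z {3,5,9}->{9}
Constraint 2 (U < X) on D(U)={3,4,6,7,8,9} D(X)={5,6}: U {3,4,6,7,8,9}->{3,4}
Constraint 3 (Z < Y) on D(Z)={9} D(Y)={3,4}: Z {9}->{}; Y {3,4}->{}
Constraint 4 (X != Y) on D(X)={5,6} D(Y)={}: X {5,6}->{}
So after all 4 constraints: D(X) = {}

Answer: {}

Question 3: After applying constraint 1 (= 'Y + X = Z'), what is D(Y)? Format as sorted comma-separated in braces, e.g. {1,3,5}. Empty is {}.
Answer: {3,4}

Derivation:
Constraint 1 (Y + X = Z) on D(Y)={3,4,6,7,8,9} D(X)={4,5,6,7,8,9} D(Z)={3,5,9}: Y {3,4,6,7,8,9}->{3,4}; X {4,5,6,7,8,9}->{5,6}; Z {3,5,9}->{9}
So after constraint 1: D(Y) = {3,4}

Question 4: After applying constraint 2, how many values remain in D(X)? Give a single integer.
Constraint 1 (Y + X = Z) on D(Y)={3,4,6,7,8,9} D(X)={4,5,6,7,8,9} D(Z)={3,5,9}: Y {3,4,6,7,8,9}->{3,4}; X {4,5,6,7,8,9}->{5,6}; Z {3,5,9}->{9}
Constraint 2 (U < X) on D(U)={3,4,6,7,8,9} D(X)={5,6}: U {3,4,6,7,8,9}->{3,4}
So after constraint 2: D(X)={5,6}, size = 2

Answer: 2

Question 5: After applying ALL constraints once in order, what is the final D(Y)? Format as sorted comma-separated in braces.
Answer: {}

Derivation:
Constraint 1 (Y + X = Z) on D(Y)={3,4,6,7,8,9} D(X)={4,5,6,7,8,9} D(Z)={3,5,9}: Y {3,4,6,7,8,9}->{3,4}; X {4,5,6,7,8,9}->{5,6}; Z {3,5,9}->{9}
Constraint 2 (U < X) on D(U)={3,4,6,7,8,9} D(X)={5,6}: U {3,4,6,7,8,9}->{3,4}
Constraint 3 (Z < Y) on D(Z)={9} D(Y)={3,4}: Z {9}->{}; Y {3,4}->{}
Constraint 4 (X != Y) on D(X)={5,6} D(Y)={}: X {5,6}->{}
So after all 4 constraints: D(Y) = {}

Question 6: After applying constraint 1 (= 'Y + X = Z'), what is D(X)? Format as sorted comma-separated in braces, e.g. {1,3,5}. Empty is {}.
Constraint 1 (Y + X = Z) on D(Y)={3,4,6,7,8,9} D(X)={4,5,6,7,8,9} D(Z)={3,5,9}: Y {3,4,6,7,8,9}->{3,4}; X {4,5,6,7,8,9}->{5,6}; Z {3,5,9}->{9}
So after constraint 1: D(X) = {5,6}

Answer: {5,6}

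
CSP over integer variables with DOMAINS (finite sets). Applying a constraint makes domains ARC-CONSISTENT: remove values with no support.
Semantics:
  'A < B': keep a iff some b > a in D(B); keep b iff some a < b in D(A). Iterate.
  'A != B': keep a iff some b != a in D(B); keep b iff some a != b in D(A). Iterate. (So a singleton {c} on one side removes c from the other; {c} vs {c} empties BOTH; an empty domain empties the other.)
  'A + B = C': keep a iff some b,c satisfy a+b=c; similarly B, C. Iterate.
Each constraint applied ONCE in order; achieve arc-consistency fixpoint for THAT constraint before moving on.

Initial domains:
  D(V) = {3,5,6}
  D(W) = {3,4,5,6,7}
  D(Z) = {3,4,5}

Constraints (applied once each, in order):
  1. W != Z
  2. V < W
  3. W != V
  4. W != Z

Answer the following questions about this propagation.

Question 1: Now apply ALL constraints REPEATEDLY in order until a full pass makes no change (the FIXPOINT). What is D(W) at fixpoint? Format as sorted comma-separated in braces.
pass 0 (initial): D(W)={3,4,5,6,7}
pass 1: W {3,4,5,6,7}->{4,5,6,7}
pass 2: no change
Fixpoint after 2 passes: D(W) = {4,5,6,7}

Answer: {4,5,6,7}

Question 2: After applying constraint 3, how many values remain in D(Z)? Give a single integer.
Constraint 1 (W != Z) on D(W)={3,4,5,6,7} D(Z)={3,4,5}: no change
Constraint 2 (V < W) on D(V)={3,5,6} D(W)={3,4,5,6,7}: W {3,4,5,6,7}->{4,5,6,7}
Constraint 3 (W != V) on D(W)={4,5,6,7} D(V)={3,5,6}: no change
So after constraint 3: D(Z)={3,4,5}, size = 3

Answer: 3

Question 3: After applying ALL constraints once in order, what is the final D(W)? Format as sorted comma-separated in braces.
Constraint 1 (W != Z) on D(W)={3,4,5,6,7} D(Z)={3,4,5}: no change
Constraint 2 (V < W) on D(V)={3,5,6} D(W)={3,4,5,6,7}: W {3,4,5,6,7}->{4,5,6,7}
Constraint 3 (W != V) on D(W)={4,5,6,7} D(V)={3,5,6}: no change
Constraint 4 (W != Z) on D(W)={4,5,6,7} D(Z)={3,4,5}: no change
So after all 4 constraints: D(W) = {4,5,6,7}

Answer: {4,5,6,7}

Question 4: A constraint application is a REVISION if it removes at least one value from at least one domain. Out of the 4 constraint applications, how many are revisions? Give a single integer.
Answer: 1

Derivation:
Constraint 1 (W != Z) on D(W)={3,4,5,6,7} D(Z)={3,4,5}: no change => not a revision
Constraint 2 (V < W) on D(V)={3,5,6} D(W)={3,4,5,6,7}: W {3,4,5,6,7}->{4,5,6,7} => REVISION
Constraint 3 (W != V) on D(W)={4,5,6,7} D(V)={3,5,6}: no change => not a revision
Constraint 4 (W != Z) on D(W)={4,5,6,7} D(Z)={3,4,5}: no change => not a revision
Total revisions = 1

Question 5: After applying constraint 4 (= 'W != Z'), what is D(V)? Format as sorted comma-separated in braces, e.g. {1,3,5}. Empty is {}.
Constraint 1 (W != Z) on D(W)={3,4,5,6,7} D(Z)={3,4,5}: no change
Constraint 2 (V < W) on D(V)={3,5,6} D(W)={3,4,5,6,7}: W {3,4,5,6,7}->{4,5,6,7}
Constraint 3 (W != V) on D(W)={4,5,6,7} D(V)={3,5,6}: no change
Constraint 4 (W != Z) on D(W)={4,5,6,7} D(Z)={3,4,5}: no change
So after constraint 4: D(V) = {3,5,6}

Answer: {3,5,6}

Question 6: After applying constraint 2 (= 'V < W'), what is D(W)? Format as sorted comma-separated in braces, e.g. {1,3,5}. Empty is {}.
Constraint 1 (W != Z) on D(W)={3,4,5,6,7} D(Z)={3,4,5}: no change
Constraint 2 (V < W) on D(V)={3,5,6} D(W)={3,4,5,6,7}: W {3,4,5,6,7}->{4,5,6,7}
So after constraint 2: D(W) = {4,5,6,7}

Answer: {4,5,6,7}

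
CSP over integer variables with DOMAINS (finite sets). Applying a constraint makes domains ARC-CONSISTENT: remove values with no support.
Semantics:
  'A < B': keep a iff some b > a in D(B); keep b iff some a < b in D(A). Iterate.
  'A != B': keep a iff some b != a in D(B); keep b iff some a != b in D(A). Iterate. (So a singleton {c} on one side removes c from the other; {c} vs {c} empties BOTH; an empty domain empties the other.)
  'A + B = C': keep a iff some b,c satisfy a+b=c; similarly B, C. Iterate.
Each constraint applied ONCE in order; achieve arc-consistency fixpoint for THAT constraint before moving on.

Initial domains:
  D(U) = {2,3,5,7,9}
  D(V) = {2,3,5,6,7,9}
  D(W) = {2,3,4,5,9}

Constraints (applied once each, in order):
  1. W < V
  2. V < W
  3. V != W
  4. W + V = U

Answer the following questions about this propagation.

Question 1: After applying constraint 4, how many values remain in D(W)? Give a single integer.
Constraint 1 (W < V) on D(W)={2,3,4,5,9} D(V)={2,3,5,6,7,9}: W {2,3,4,5,9}->{2,3,4,5}; V {2,3,5,6,7,9}->{3,5,6,7,9}
Constraint 2 (V < W) on D(V)={3,5,6,7,9} D(W)={2,3,4,5}: V {3,5,6,7,9}->{3}; W {2,3,4,5}->{4,5}
Constraint 3 (V != W) on D(V)={3} D(W)={4,5}: no change
Constraint 4 (W + V = U) on D(W)={4,5} D(V)={3} D(U)={2,3,5,7,9}: W {4,5}->{4}; U {2,3,5,7,9}->{7}
So after constraint 4: D(W)={4}, size = 1

Answer: 1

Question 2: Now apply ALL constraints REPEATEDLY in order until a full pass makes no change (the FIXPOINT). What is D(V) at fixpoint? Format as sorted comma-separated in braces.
pass 0 (initial): D(V)={2,3,5,6,7,9}
pass 1: U {2,3,5,7,9}->{7}; V {2,3,5,6,7,9}->{3}; W {2,3,4,5,9}->{4}
pass 2: U {7}->{}; V {3}->{}; W {4}->{}
pass 3: no change
Fixpoint after 3 passes: D(V) = {}

Answer: {}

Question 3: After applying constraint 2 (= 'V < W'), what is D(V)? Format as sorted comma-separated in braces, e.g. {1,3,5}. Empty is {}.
Constraint 1 (W < V) on D(W)={2,3,4,5,9} D(V)={2,3,5,6,7,9}: W {2,3,4,5,9}->{2,3,4,5}; V {2,3,5,6,7,9}->{3,5,6,7,9}
Constraint 2 (V < W) on D(V)={3,5,6,7,9} D(W)={2,3,4,5}: V {3,5,6,7,9}->{3}; W {2,3,4,5}->{4,5}
So after constraint 2: D(V) = {3}

Answer: {3}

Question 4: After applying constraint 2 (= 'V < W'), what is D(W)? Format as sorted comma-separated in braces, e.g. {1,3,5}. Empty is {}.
Constraint 1 (W < V) on D(W)={2,3,4,5,9} D(V)={2,3,5,6,7,9}: W {2,3,4,5,9}->{2,3,4,5}; V {2,3,5,6,7,9}->{3,5,6,7,9}
Constraint 2 (V < W) on D(V)={3,5,6,7,9} D(W)={2,3,4,5}: V {3,5,6,7,9}->{3}; W {2,3,4,5}->{4,5}
So after constraint 2: D(W) = {4,5}

Answer: {4,5}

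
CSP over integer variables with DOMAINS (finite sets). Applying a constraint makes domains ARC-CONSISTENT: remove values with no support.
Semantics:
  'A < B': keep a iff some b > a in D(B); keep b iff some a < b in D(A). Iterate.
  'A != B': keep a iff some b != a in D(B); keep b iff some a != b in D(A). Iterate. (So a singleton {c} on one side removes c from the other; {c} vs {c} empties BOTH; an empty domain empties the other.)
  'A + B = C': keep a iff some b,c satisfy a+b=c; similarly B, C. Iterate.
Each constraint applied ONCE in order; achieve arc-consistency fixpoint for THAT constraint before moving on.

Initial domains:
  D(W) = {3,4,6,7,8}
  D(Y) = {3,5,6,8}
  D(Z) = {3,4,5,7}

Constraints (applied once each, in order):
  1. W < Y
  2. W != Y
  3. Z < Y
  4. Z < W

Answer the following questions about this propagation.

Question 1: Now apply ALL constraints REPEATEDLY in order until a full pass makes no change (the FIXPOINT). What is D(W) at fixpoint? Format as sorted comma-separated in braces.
pass 0 (initial): D(W)={3,4,6,7,8}
pass 1: W {3,4,6,7,8}->{4,6,7}; Y {3,5,6,8}->{5,6,8}; Z {3,4,5,7}->{3,4,5}
pass 2: no change
Fixpoint after 2 passes: D(W) = {4,6,7}

Answer: {4,6,7}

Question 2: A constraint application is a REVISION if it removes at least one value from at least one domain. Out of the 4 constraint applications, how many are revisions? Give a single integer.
Constraint 1 (W < Y) on D(W)={3,4,6,7,8} D(Y)={3,5,6,8}: W {3,4,6,7,8}->{3,4,6,7}; Y {3,5,6,8}->{5,6,8} => REVISION
Constraint 2 (W != Y) on D(W)={3,4,6,7} D(Y)={5,6,8}: no change => not a revision
Constraint 3 (Z < Y) on D(Z)={3,4,5,7} D(Y)={5,6,8}: no change => not a revision
Constraint 4 (Z < W) on D(Z)={3,4,5,7} D(W)={3,4,6,7}: Z {3,4,5,7}->{3,4,5}; W {3,4,6,7}->{4,6,7} => REVISION
Total revisions = 2

Answer: 2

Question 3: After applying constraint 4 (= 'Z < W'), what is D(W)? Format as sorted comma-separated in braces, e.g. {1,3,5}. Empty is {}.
Constraint 1 (W < Y) on D(W)={3,4,6,7,8} D(Y)={3,5,6,8}: W {3,4,6,7,8}->{3,4,6,7}; Y {3,5,6,8}->{5,6,8}
Constraint 2 (W != Y) on D(W)={3,4,6,7} D(Y)={5,6,8}: no change
Constraint 3 (Z < Y) on D(Z)={3,4,5,7} D(Y)={5,6,8}: no change
Constraint 4 (Z < W) on D(Z)={3,4,5,7} D(W)={3,4,6,7}: Z {3,4,5,7}->{3,4,5}; W {3,4,6,7}->{4,6,7}
So after constraint 4: D(W) = {4,6,7}

Answer: {4,6,7}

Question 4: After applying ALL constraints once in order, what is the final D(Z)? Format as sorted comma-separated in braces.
Constraint 1 (W < Y) on D(W)={3,4,6,7,8} D(Y)={3,5,6,8}: W {3,4,6,7,8}->{3,4,6,7}; Y {3,5,6,8}->{5,6,8}
Constraint 2 (W != Y) on D(W)={3,4,6,7} D(Y)={5,6,8}: no change
Constraint 3 (Z < Y) on D(Z)={3,4,5,7} D(Y)={5,6,8}: no change
Constraint 4 (Z < W) on D(Z)={3,4,5,7} D(W)={3,4,6,7}: Z {3,4,5,7}->{3,4,5}; W {3,4,6,7}->{4,6,7}
So after all 4 constraints: D(Z) = {3,4,5}

Answer: {3,4,5}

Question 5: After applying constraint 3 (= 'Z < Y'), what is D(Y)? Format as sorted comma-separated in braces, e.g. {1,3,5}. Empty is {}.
Answer: {5,6,8}

Derivation:
Constraint 1 (W < Y) on D(W)={3,4,6,7,8} D(Y)={3,5,6,8}: W {3,4,6,7,8}->{3,4,6,7}; Y {3,5,6,8}->{5,6,8}
Constraint 2 (W != Y) on D(W)={3,4,6,7} D(Y)={5,6,8}: no change
Constraint 3 (Z < Y) on D(Z)={3,4,5,7} D(Y)={5,6,8}: no change
So after constraint 3: D(Y) = {5,6,8}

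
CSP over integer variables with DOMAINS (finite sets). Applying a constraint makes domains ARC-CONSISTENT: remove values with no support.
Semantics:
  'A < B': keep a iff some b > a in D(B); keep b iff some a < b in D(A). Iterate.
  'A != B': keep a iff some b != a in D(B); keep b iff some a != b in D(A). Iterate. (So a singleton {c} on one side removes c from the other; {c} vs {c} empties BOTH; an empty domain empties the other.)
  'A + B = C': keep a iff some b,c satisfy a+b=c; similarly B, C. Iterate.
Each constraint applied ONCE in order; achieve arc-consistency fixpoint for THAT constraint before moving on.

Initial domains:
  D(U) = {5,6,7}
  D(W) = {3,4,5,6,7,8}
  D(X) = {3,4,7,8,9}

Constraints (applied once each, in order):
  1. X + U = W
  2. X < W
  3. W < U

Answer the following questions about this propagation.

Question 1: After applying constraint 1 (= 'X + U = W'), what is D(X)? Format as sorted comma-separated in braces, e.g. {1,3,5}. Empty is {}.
Constraint 1 (X + U = W) on D(X)={3,4,7,8,9} D(U)={5,6,7} D(W)={3,4,5,6,7,8}: X {3,4,7,8,9}->{3}; U {5,6,7}->{5}; W {3,4,5,6,7,8}->{8}
So after constraint 1: D(X) = {3}

Answer: {3}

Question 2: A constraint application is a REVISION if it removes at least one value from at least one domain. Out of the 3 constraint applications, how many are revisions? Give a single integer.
Constraint 1 (X + U = W) on D(X)={3,4,7,8,9} D(U)={5,6,7} D(W)={3,4,5,6,7,8}: X {3,4,7,8,9}->{3}; U {5,6,7}->{5}; W {3,4,5,6,7,8}->{8} => REVISION
Constraint 2 (X < W) on D(X)={3} D(W)={8}: no change => not a revision
Constraint 3 (W < U) on D(W)={8} D(U)={5}: W {8}->{}; U {5}->{} => REVISION
Total revisions = 2

Answer: 2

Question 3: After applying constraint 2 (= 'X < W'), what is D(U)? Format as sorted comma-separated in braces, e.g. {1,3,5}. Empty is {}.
Constraint 1 (X + U = W) on D(X)={3,4,7,8,9} D(U)={5,6,7} D(W)={3,4,5,6,7,8}: X {3,4,7,8,9}->{3}; U {5,6,7}->{5}; W {3,4,5,6,7,8}->{8}
Constraint 2 (X < W) on D(X)={3} D(W)={8}: no change
So after constraint 2: D(U) = {5}

Answer: {5}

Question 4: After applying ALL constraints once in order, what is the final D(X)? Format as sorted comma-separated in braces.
Answer: {3}

Derivation:
Constraint 1 (X + U = W) on D(X)={3,4,7,8,9} D(U)={5,6,7} D(W)={3,4,5,6,7,8}: X {3,4,7,8,9}->{3}; U {5,6,7}->{5}; W {3,4,5,6,7,8}->{8}
Constraint 2 (X < W) on D(X)={3} D(W)={8}: no change
Constraint 3 (W < U) on D(W)={8} D(U)={5}: W {8}->{}; U {5}->{}
So after all 3 constraints: D(X) = {3}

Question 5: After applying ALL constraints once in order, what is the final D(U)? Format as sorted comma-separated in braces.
Constraint 1 (X + U = W) on D(X)={3,4,7,8,9} D(U)={5,6,7} D(W)={3,4,5,6,7,8}: X {3,4,7,8,9}->{3}; U {5,6,7}->{5}; W {3,4,5,6,7,8}->{8}
Constraint 2 (X < W) on D(X)={3} D(W)={8}: no change
Constraint 3 (W < U) on D(W)={8} D(U)={5}: W {8}->{}; U {5}->{}
So after all 3 constraints: D(U) = {}

Answer: {}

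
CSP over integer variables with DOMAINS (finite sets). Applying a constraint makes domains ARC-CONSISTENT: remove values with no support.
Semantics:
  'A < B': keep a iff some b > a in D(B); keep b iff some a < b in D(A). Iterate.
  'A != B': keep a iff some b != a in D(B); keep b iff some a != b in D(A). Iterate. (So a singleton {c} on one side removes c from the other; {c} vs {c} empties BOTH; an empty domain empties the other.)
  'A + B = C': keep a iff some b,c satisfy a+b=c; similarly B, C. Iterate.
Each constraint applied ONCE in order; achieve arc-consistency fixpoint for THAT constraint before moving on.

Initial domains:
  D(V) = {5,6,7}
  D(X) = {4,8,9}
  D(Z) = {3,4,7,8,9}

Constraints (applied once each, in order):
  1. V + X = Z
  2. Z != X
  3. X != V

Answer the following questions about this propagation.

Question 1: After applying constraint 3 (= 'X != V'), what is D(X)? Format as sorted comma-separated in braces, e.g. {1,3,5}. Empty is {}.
Answer: {4}

Derivation:
Constraint 1 (V + X = Z) on D(V)={5,6,7} D(X)={4,8,9} D(Z)={3,4,7,8,9}: V {5,6,7}->{5}; X {4,8,9}->{4}; Z {3,4,7,8,9}->{9}
Constraint 2 (Z != X) on D(Z)={9} D(X)={4}: no change
Constraint 3 (X != V) on D(X)={4} D(V)={5}: no change
So after constraint 3: D(X) = {4}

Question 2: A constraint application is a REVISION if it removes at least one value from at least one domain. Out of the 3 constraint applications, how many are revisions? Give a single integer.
Answer: 1

Derivation:
Constraint 1 (V + X = Z) on D(V)={5,6,7} D(X)={4,8,9} D(Z)={3,4,7,8,9}: V {5,6,7}->{5}; X {4,8,9}->{4}; Z {3,4,7,8,9}->{9} => REVISION
Constraint 2 (Z != X) on D(Z)={9} D(X)={4}: no change => not a revision
Constraint 3 (X != V) on D(X)={4} D(V)={5}: no change => not a revision
Total revisions = 1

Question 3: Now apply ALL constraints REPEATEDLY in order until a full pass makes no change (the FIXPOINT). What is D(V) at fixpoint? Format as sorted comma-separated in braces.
Answer: {5}

Derivation:
pass 0 (initial): D(V)={5,6,7}
pass 1: V {5,6,7}->{5}; X {4,8,9}->{4}; Z {3,4,7,8,9}->{9}
pass 2: no change
Fixpoint after 2 passes: D(V) = {5}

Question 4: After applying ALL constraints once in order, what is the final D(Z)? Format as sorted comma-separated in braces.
Constraint 1 (V + X = Z) on D(V)={5,6,7} D(X)={4,8,9} D(Z)={3,4,7,8,9}: V {5,6,7}->{5}; X {4,8,9}->{4}; Z {3,4,7,8,9}->{9}
Constraint 2 (Z != X) on D(Z)={9} D(X)={4}: no change
Constraint 3 (X != V) on D(X)={4} D(V)={5}: no change
So after all 3 constraints: D(Z) = {9}

Answer: {9}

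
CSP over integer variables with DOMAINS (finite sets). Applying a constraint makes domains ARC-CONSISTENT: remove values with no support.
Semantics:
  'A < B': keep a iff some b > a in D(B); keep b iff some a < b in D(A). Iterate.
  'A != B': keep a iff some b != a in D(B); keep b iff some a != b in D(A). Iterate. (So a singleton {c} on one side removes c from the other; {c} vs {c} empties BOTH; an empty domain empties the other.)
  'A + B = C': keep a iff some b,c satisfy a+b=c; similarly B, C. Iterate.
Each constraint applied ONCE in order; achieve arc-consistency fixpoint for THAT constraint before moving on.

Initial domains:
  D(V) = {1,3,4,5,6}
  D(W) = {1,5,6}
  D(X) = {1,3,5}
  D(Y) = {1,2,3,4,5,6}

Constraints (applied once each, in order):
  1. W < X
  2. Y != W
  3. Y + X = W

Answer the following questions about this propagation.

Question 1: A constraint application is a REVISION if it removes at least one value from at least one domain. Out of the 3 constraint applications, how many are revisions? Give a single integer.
Answer: 3

Derivation:
Constraint 1 (W < X) on D(W)={1,5,6} D(X)={1,3,5}: W {1,5,6}->{1}; X {1,3,5}->{3,5} => REVISION
Constraint 2 (Y != W) on D(Y)={1,2,3,4,5,6} D(W)={1}: Y {1,2,3,4,5,6}->{2,3,4,5,6} => REVISION
Constraint 3 (Y + X = W) on D(Y)={2,3,4,5,6} D(X)={3,5} D(W)={1}: Y {2,3,4,5,6}->{}; X {3,5}->{}; W {1}->{} => REVISION
Total revisions = 3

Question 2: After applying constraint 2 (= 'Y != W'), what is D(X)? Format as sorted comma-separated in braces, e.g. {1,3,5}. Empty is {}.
Answer: {3,5}

Derivation:
Constraint 1 (W < X) on D(W)={1,5,6} D(X)={1,3,5}: W {1,5,6}->{1}; X {1,3,5}->{3,5}
Constraint 2 (Y != W) on D(Y)={1,2,3,4,5,6} D(W)={1}: Y {1,2,3,4,5,6}->{2,3,4,5,6}
So after constraint 2: D(X) = {3,5}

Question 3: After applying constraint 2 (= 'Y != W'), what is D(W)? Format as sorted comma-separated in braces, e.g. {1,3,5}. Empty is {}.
Constraint 1 (W < X) on D(W)={1,5,6} D(X)={1,3,5}: W {1,5,6}->{1}; X {1,3,5}->{3,5}
Constraint 2 (Y != W) on D(Y)={1,2,3,4,5,6} D(W)={1}: Y {1,2,3,4,5,6}->{2,3,4,5,6}
So after constraint 2: D(W) = {1}

Answer: {1}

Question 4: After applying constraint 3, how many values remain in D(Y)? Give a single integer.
Constraint 1 (W < X) on D(W)={1,5,6} D(X)={1,3,5}: W {1,5,6}->{1}; X {1,3,5}->{3,5}
Constraint 2 (Y != W) on D(Y)={1,2,3,4,5,6} D(W)={1}: Y {1,2,3,4,5,6}->{2,3,4,5,6}
Constraint 3 (Y + X = W) on D(Y)={2,3,4,5,6} D(X)={3,5} D(W)={1}: Y {2,3,4,5,6}->{}; X {3,5}->{}; W {1}->{}
So after constraint 3: D(Y)={}, size = 0

Answer: 0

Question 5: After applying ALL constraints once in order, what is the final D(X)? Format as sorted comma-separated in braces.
Answer: {}

Derivation:
Constraint 1 (W < X) on D(W)={1,5,6} D(X)={1,3,5}: W {1,5,6}->{1}; X {1,3,5}->{3,5}
Constraint 2 (Y != W) on D(Y)={1,2,3,4,5,6} D(W)={1}: Y {1,2,3,4,5,6}->{2,3,4,5,6}
Constraint 3 (Y + X = W) on D(Y)={2,3,4,5,6} D(X)={3,5} D(W)={1}: Y {2,3,4,5,6}->{}; X {3,5}->{}; W {1}->{}
So after all 3 constraints: D(X) = {}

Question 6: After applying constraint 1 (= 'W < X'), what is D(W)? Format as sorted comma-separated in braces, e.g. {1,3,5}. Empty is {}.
Constraint 1 (W < X) on D(W)={1,5,6} D(X)={1,3,5}: W {1,5,6}->{1}; X {1,3,5}->{3,5}
So after constraint 1: D(W) = {1}

Answer: {1}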